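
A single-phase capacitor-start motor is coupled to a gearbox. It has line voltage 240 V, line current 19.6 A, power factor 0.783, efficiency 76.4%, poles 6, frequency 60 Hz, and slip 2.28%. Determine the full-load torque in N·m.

P_in = V·I·cosφ = 240 × 19.6 × 0.783 = 3683 W
P_out = η·P_in = 0.764 × 3683 = 2814 W
n_s = 120×60/6 = 1200 rpm; n = 1200×(1−0.0228) = 1173 rpm
ω = 2π×1173/60 = 122.8 rad/s
τ = P_out/ω = 2814/122.8 = 22.9 N·m

22.9 N·m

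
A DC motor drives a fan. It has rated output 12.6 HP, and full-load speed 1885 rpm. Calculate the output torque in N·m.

47.6 N·m

P_out = 12.6 × 746 = 9400 W
ω = 2π × 1885/60 = 197.4 rad/s
τ = P_out/ω = 9400/197.4 = 47.6 N·m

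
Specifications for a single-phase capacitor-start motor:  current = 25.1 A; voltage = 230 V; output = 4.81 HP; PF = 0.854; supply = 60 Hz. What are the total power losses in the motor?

P_in = V·I·cosφ = 230×25.1×0.854 = 4930 W
P_out = 4.81×746 = 3588 W
Losses = P_in − P_out = 4930 − 3588 = 1342 W

1340 W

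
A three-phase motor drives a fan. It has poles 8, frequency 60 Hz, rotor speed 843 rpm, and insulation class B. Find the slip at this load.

6.33 %

n_s = 120f/p = 120×60/8 = 900 rpm
s = (n_s − n)/n_s = (900 − 843)/900 = 0.0633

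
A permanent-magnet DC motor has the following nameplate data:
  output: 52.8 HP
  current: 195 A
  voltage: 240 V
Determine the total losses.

7410 W

P_in = V·I = 240×195 = 46800 W
P_out = 52.8×746 = 39389 W
Losses = P_in − P_out = 46800 − 39389 = 7411 W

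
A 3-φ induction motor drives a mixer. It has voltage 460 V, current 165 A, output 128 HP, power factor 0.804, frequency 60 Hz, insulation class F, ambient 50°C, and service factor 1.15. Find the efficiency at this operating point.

P_out = 128 × 746 = 95488 W
P_in = √3·V_L·I_L·cosφ = 1.732 × 460 × 165 × 0.804 = 105693 W
η = P_out / P_in = 95488 / 105693 = 0.903 = 90.3%

90.3 %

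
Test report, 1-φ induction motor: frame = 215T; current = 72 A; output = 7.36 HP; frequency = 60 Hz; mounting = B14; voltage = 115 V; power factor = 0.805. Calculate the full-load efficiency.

82.4 %

P_out = 7.36 × 746 = 5491 W
P_in = V·I·cosφ = 115 × 72 × 0.805 = 6665 W
η = P_out / P_in = 5491 / 6665 = 0.824 = 82.4%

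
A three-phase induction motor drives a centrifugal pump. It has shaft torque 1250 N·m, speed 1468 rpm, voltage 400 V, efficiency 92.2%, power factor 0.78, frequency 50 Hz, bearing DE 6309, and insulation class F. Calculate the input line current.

ω = 2π×1468/60 = 153.7 rad/s; P_out = τω = 1250 × 153.7 = 192125 W
P_in = P_out / η = 192125 / 0.922 = 208379 W
I_L = P_in / (√3·V_L·cosφ) = 208379 / (1.732 × 400 × 0.78) = 386 A

386 A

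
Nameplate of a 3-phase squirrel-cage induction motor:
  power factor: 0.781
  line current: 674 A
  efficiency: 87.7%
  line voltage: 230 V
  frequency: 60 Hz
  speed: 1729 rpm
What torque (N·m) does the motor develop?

1020 N·m

P_in = √3·V·I·cosφ = 1.732 × 230 × 674 × 0.781 = 209694 W
P_out = η·P_in = 0.877 × 209694 = 183902 W
n = 1729 rpm
ω = 2π×1729/60 = 181.1 rad/s
τ = P_out/ω = 183902/181.1 = 1020 N·m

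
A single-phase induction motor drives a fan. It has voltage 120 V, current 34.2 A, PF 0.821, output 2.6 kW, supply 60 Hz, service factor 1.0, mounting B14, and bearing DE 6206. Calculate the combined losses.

P_in = V·I·cosφ = 120×34.2×0.821 = 3369 W
P_out = 2600 W
Losses = P_in − P_out = 3369 − 2600 = 769 W

769 W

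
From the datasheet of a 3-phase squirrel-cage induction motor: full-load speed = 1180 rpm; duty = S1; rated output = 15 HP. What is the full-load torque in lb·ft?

66.8 lb·ft

P_out = 15 × 746 = 11190 W
ω = 2π × 1180/60 = 123.6 rad/s
τ = P_out/ω = 11190/123.6 = 90.53 N·m
In lb·ft: 90.53/1.356 = 66.8 lb·ft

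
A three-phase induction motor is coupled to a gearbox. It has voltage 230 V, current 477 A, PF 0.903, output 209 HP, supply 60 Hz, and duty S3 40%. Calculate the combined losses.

P_in = √3·V·I·cosφ = 1.732×230×477×0.903 = 171586 W
P_out = 209×746 = 155914 W
Losses = P_in − P_out = 171586 − 155914 = 15672 W

15700 W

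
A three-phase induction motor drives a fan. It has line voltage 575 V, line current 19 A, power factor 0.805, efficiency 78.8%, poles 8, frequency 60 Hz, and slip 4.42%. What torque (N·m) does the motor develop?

133 N·m

P_in = √3·V·I·cosφ = 1.732 × 575 × 19 × 0.805 = 15232 W
P_out = η·P_in = 0.788 × 15232 = 12003 W
n_s = 120×60/8 = 900 rpm; n = 900×(1−0.0442) = 860 rpm
ω = 2π×860/60 = 90.06 rad/s
τ = P_out/ω = 12003/90.06 = 133 N·m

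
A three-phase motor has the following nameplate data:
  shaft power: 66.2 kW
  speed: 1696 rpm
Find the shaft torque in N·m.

ω = 2π × 1696/60 = 177.6 rad/s
τ = P/ω = 66200/177.6 = 373 N·m

373 N·m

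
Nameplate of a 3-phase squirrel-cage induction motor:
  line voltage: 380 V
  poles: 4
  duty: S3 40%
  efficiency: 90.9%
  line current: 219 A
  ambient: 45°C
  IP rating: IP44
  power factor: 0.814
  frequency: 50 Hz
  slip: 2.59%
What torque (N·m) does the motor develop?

697 N·m

P_in = √3·V·I·cosφ = 1.732 × 380 × 219 × 0.814 = 117328 W
P_out = η·P_in = 0.909 × 117328 = 106651 W
n_s = 120×50/4 = 1500 rpm; n = 1500×(1−0.0259) = 1461 rpm
ω = 2π×1461/60 = 153 rad/s
τ = P_out/ω = 106651/153 = 697 N·m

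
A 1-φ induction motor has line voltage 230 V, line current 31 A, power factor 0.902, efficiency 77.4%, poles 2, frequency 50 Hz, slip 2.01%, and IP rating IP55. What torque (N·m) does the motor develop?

16.2 N·m

P_in = V·I·cosφ = 230 × 31 × 0.902 = 6431 W
P_out = η·P_in = 0.774 × 6431 = 4978 W
n_s = 120×50/2 = 3000 rpm; n = 3000×(1−0.0201) = 2940 rpm
ω = 2π×2940/60 = 307.9 rad/s
τ = P_out/ω = 4978/307.9 = 16.2 N·m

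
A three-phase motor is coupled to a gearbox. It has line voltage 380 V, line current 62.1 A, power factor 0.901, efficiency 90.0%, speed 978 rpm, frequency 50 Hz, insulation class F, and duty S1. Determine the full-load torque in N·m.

324 N·m

P_in = √3·V·I·cosφ = 1.732 × 380 × 62.1 × 0.901 = 36825 W
P_out = η·P_in = 0.9 × 36825 = 33143 W
n = 978 rpm
ω = 2π×978/60 = 102.4 rad/s
τ = P_out/ω = 33143/102.4 = 324 N·m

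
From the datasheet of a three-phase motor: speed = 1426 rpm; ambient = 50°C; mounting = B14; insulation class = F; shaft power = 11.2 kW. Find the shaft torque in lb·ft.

55.3 lb·ft

ω = 2π × 1426/60 = 149.3 rad/s
τ = P/ω = 11200/149.3 = 75.02 N·m
In lb·ft: 75.02/1.356 = 55.3 lb·ft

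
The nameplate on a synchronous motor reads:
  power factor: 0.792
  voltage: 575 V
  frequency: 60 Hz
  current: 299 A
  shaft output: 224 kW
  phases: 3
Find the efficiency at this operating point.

P_out = 224 kW = 224000 W
P_in = √3·V_L·I_L·cosφ = 1.732 × 575 × 299 × 0.792 = 235837 W
η = P_out / P_in = 224000 / 235837 = 0.950 = 95.0%

95.0 %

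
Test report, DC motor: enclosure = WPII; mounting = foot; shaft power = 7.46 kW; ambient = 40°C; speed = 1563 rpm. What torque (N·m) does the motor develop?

ω = 2π × 1563/60 = 163.7 rad/s
τ = P/ω = 7460/163.7 = 45.6 N·m

45.6 N·m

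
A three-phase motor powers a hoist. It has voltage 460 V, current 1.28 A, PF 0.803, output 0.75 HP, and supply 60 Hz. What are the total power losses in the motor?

P_in = √3·V·I·cosφ = 1.732×460×1.28×0.803 = 819 W
P_out = 0.75×746 = 560 W
Losses = P_in − P_out = 819 − 560 = 259 W

259 W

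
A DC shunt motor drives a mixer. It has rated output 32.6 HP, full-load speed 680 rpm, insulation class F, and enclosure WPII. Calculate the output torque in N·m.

342 N·m

P_out = 32.6 × 746 = 24320 W
ω = 2π × 680/60 = 71.21 rad/s
τ = P_out/ω = 24320/71.21 = 342 N·m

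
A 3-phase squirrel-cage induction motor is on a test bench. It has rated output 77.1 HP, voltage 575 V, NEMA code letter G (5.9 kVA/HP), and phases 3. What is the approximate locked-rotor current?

457 A

S_LR = 5.9 × 77.1 = 454.89 kVA
I_LR = S_LR/(√3·V_L) = 454890/(1.732×575) = 457 A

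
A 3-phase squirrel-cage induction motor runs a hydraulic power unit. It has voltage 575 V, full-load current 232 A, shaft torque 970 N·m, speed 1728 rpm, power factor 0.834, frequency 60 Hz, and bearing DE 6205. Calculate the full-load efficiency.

ω = 2π × 1728/60 = 181 rad/s; P_out = τω = 970 × 181 = 175570 W
P_in = √3·V_L·I_L·cosφ = 1.732 × 575 × 232 × 0.834 = 192695 W
η = P_out / P_in = 175570 / 192695 = 0.911 = 91.1%

91.1 %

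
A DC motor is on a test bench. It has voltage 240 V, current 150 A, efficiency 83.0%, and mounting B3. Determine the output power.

P_in = V·I = 240 × 150 = 36000 W
P_out = η·P_in = 0.83 × 36000 = 29880 W

29.9 kW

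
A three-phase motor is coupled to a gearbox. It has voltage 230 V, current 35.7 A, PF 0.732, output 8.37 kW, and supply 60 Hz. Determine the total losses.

2040 W

P_in = √3·V·I·cosφ = 1.732×230×35.7×0.732 = 10410 W
P_out = 8370 W
Losses = P_in − P_out = 10410 − 8370 = 2040 W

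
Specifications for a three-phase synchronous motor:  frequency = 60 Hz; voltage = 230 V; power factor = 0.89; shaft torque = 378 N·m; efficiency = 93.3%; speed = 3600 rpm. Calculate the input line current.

ω = 2π×3600/60 = 377 rad/s; P_out = τω = 378 × 377 = 142506 W
P_in = P_out / η = 142506 / 0.933 = 152740 W
I_L = P_in / (√3·V_L·cosφ) = 152740 / (1.732 × 230 × 0.89) = 431 A

431 A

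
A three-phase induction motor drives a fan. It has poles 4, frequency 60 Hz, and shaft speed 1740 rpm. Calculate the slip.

3.33 %

n_s = 120f/p = 120×60/4 = 1800 rpm
s = (n_s − n)/n_s = (1800 − 1740)/1800 = 0.0333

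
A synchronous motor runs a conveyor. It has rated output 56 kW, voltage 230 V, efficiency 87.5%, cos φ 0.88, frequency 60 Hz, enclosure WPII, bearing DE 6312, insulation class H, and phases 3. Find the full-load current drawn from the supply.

P_out = 56 kW = 56000 W
P_in = P_out / η = 56000 / 0.875 = 64000 W
I_L = P_in / (√3·V_L·cosφ) = 64000 / (1.732 × 230 × 0.88) = 183 A

183 A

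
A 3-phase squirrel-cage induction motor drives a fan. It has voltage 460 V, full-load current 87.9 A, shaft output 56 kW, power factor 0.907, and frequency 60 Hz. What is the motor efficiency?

P_out = 56 kW = 56000 W
P_in = √3·V_L·I_L·cosφ = 1.732 × 460 × 87.9 × 0.907 = 63519 W
η = P_out / P_in = 56000 / 63519 = 0.882 = 88.2%

88.2 %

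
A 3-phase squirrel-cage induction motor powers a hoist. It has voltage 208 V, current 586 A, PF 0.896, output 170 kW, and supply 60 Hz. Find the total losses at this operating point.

19200 W

P_in = √3·V·I·cosφ = 1.732×208×586×0.896 = 189155 W
P_out = 170000 W
Losses = P_in − P_out = 189155 − 170000 = 19155 W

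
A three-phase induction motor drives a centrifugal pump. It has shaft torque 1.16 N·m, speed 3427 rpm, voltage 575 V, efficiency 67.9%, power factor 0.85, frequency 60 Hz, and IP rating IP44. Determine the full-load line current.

ω = 2π×3427/60 = 358.9 rad/s; P_out = τω = 1.16 × 358.9 = 416 W
P_in = P_out / η = 416 / 0.679 = 613 W
I_L = P_in / (√3·V_L·cosφ) = 613 / (1.732 × 575 × 0.85) = 0.724 A

0.724 A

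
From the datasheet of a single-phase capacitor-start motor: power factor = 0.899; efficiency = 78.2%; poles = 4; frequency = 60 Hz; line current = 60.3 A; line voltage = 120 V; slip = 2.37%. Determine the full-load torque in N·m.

27.6 N·m

P_in = V·I·cosφ = 120 × 60.3 × 0.899 = 6505 W
P_out = η·P_in = 0.782 × 6505 = 5087 W
n_s = 120×60/4 = 1800 rpm; n = 1800×(1−0.0237) = 1757 rpm
ω = 2π×1757/60 = 184 rad/s
τ = P_out/ω = 5087/184 = 27.6 N·m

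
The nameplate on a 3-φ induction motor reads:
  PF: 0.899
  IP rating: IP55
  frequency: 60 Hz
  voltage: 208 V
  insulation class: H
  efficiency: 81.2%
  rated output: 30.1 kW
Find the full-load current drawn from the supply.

114 A

P_out = 30.1 kW = 30100 W
P_in = P_out / η = 30100 / 0.812 = 37069 W
I_L = P_in / (√3·V_L·cosφ) = 37069 / (1.732 × 208 × 0.899) = 114 A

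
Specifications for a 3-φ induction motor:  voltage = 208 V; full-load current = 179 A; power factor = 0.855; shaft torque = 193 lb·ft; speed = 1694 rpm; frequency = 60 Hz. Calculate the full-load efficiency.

84.2 %

τ = 193 lb·ft × 1.356 = 261.7 N·m
ω = 2π × 1694/60 = 177.4 rad/s; P_out = τω = 261.7 × 177.4 = 46426 W
P_in = √3·V_L·I_L·cosφ = 1.732 × 208 × 179 × 0.855 = 55135 W
η = P_out / P_in = 46426 / 55135 = 0.842 = 84.2%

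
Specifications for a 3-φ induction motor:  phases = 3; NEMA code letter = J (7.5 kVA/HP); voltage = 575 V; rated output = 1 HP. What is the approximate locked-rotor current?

7.53 A

S_LR = 7.5 × 1 = 7.5 kVA
I_LR = S_LR/(√3·V_L) = 7500/(1.732×575) = 7.53 A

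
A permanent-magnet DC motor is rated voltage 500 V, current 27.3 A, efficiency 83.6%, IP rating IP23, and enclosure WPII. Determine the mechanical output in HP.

P_in = V·I = 500 × 27.3 = 13650 W
P_out = η·P_in = 0.836 × 13650 = 11411 W
= 11411/746 = 15.3 HP

15.3 HP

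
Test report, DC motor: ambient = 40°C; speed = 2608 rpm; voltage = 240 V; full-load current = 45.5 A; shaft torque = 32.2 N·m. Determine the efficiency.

ω = 2π × 2608/60 = 273.1 rad/s; P_out = τω = 32.2 × 273.1 = 8794 W
P_in = V·I = 240 × 45.5 = 10920 W
η = P_out / P_in = 8794 / 10920 = 0.805 = 80.5%

80.5 %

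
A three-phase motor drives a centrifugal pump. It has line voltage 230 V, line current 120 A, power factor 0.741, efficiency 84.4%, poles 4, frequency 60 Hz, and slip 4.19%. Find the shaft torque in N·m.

166 N·m

P_in = √3·V·I·cosφ = 1.732 × 230 × 120 × 0.741 = 35422 W
P_out = η·P_in = 0.844 × 35422 = 29896 W
n_s = 120×60/4 = 1800 rpm; n = 1800×(1−0.0419) = 1725 rpm
ω = 2π×1725/60 = 180.6 rad/s
τ = P_out/ω = 29896/180.6 = 166 N·m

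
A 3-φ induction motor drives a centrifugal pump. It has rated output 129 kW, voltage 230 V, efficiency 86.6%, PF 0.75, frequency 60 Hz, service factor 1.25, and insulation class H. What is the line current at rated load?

499 A

P_out = 129 kW = 129000 W
P_in = P_out / η = 129000 / 0.866 = 148961 W
I_L = P_in / (√3·V_L·cosφ) = 148961 / (1.732 × 230 × 0.75) = 499 A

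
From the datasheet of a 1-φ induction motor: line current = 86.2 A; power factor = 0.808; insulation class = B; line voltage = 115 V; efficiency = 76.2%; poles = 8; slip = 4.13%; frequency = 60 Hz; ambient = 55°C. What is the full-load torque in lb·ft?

49.8 lb·ft

P_in = V·I·cosφ = 115 × 86.2 × 0.808 = 8010 W
P_out = η·P_in = 0.762 × 8010 = 6104 W
n_s = 120×60/8 = 900 rpm; n = 900×(1−0.0413) = 863 rpm
ω = 2π×863/60 = 90.37 rad/s
τ = P_out/ω = 6104/90.37 = 67.54 N·m
In lb·ft: 67.54/1.356 = 49.8 lb·ft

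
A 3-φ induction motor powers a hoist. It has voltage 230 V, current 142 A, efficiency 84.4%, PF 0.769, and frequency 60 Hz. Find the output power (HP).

P_in = √3·V·I·cosφ = 1.732 × 230 × 142 × 0.769 = 43500 W
P_out = η·P_in = 0.844 × 43500 = 36714 W
= 36714/746 = 49.2 HP

49.2 HP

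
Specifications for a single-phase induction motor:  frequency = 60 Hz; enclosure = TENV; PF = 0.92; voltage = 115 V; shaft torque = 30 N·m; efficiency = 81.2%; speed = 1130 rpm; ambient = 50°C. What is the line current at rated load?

41.3 A

ω = 2π×1130/60 = 118.3 rad/s; P_out = τω = 30 × 118.3 = 3549 W
P_in = P_out / η = 3549 / 0.812 = 4371 W
I = P_in / (V·cosφ) = 4371 / (115 × 0.92) = 41.3 A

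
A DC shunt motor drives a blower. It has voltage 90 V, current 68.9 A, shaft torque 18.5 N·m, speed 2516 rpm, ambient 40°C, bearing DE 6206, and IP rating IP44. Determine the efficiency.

78.6 %

ω = 2π × 2516/60 = 263.5 rad/s; P_out = τω = 18.5 × 263.5 = 4875 W
P_in = V·I = 90 × 68.9 = 6201 W
η = P_out / P_in = 4875 / 6201 = 0.786 = 78.6%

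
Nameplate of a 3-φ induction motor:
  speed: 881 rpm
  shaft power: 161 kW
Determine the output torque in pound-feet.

ω = 2π × 881/60 = 92.26 rad/s
τ = P/ω = 161000/92.26 = 1745 N·m
In lb·ft: 1745/1.356 = 1290 lb·ft

1290 lb·ft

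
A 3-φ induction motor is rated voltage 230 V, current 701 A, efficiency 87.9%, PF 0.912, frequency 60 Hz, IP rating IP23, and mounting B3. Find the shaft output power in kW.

224 kW

P_in = √3·V·I·cosφ = 1.732 × 230 × 701 × 0.912 = 254676 W
P_out = η·P_in = 0.879 × 254676 = 223860 W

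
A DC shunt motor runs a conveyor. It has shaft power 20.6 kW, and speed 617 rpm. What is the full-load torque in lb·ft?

235 lb·ft

ω = 2π × 617/60 = 64.61 rad/s
τ = P/ω = 20600/64.61 = 318.8 N·m
In lb·ft: 318.8/1.356 = 235 lb·ft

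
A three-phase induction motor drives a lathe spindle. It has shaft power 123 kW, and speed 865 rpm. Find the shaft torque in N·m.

1360 N·m

ω = 2π × 865/60 = 90.58 rad/s
τ = P/ω = 123000/90.58 = 1360 N·m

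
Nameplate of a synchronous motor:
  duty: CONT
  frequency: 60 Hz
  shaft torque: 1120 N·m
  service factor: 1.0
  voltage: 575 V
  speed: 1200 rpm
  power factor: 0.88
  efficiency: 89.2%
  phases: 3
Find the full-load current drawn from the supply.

180 A

ω = 2π×1200/60 = 125.7 rad/s; P_out = τω = 1120 × 125.7 = 140784 W
P_in = P_out / η = 140784 / 0.892 = 157830 W
I_L = P_in / (√3·V_L·cosφ) = 157830 / (1.732 × 575 × 0.88) = 180 A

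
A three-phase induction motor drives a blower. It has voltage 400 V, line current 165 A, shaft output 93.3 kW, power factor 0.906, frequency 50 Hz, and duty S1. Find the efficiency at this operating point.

90.1 %

P_out = 93.3 kW = 93300 W
P_in = √3·V_L·I_L·cosφ = 1.732 × 400 × 165 × 0.906 = 103567 W
η = P_out / P_in = 93300 / 103567 = 0.901 = 90.1%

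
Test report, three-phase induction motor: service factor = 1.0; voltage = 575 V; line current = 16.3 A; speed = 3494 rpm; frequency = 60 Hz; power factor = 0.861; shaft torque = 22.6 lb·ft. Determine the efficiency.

80.2 %

τ = 22.6 lb·ft × 1.356 = 30.65 N·m
ω = 2π × 3494/60 = 365.9 rad/s; P_out = τω = 30.65 × 365.9 = 11215 W
P_in = √3·V_L·I_L·cosφ = 1.732 × 575 × 16.3 × 0.861 = 13977 W
η = P_out / P_in = 11215 / 13977 = 0.802 = 80.2%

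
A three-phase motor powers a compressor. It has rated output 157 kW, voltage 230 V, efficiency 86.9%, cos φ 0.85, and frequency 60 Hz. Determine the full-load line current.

534 A

P_out = 157 kW = 157000 W
P_in = P_out / η = 157000 / 0.869 = 180667 W
I_L = P_in / (√3·V_L·cosφ) = 180667 / (1.732 × 230 × 0.85) = 534 A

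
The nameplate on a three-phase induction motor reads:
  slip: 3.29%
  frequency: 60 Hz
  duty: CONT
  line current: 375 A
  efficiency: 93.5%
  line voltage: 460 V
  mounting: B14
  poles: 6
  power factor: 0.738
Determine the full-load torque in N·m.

1700 N·m

P_in = √3·V·I·cosφ = 1.732 × 460 × 375 × 0.738 = 220492 W
P_out = η·P_in = 0.935 × 220492 = 206160 W
n_s = 120×60/6 = 1200 rpm; n = 1200×(1−0.0329) = 1161 rpm
ω = 2π×1161/60 = 121.6 rad/s
τ = P_out/ω = 206160/121.6 = 1700 N·m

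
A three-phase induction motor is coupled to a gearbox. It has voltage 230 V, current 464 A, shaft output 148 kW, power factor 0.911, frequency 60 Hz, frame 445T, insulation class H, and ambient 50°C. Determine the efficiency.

87.9 %

P_out = 148 kW = 148000 W
P_in = √3·V_L·I_L·cosφ = 1.732 × 230 × 464 × 0.911 = 168388 W
η = P_out / P_in = 148000 / 168388 = 0.879 = 87.9%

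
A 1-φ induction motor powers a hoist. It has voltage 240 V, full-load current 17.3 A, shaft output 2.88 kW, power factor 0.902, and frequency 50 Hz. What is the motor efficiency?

P_out = 2.88 kW = 2880 W
P_in = V·I·cosφ = 240 × 17.3 × 0.902 = 3745 W
η = P_out / P_in = 2880 / 3745 = 0.769 = 76.9%

76.9 %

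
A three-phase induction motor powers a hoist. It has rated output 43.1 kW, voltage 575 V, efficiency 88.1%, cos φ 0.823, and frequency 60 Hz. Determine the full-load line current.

59.7 A

P_out = 43.1 kW = 43100 W
P_in = P_out / η = 43100 / 0.881 = 48922 W
I_L = P_in / (√3·V_L·cosφ) = 48922 / (1.732 × 575 × 0.823) = 59.7 A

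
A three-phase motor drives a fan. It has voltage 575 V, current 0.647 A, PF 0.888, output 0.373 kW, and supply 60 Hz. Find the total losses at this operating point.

P_in = √3·V·I·cosφ = 1.732×575×0.647×0.888 = 572 W
P_out = 373 W
Losses = P_in − P_out = 572 − 373 = 199 W

199 W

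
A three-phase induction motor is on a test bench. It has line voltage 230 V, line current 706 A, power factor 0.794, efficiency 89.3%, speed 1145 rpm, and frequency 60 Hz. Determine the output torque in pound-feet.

1230 lb·ft

P_in = √3·V·I·cosφ = 1.732 × 230 × 706 × 0.794 = 223306 W
P_out = η·P_in = 0.893 × 223306 = 199412 W
n = 1145 rpm
ω = 2π×1145/60 = 119.9 rad/s
τ = P_out/ω = 199412/119.9 = 1663 N·m
In lb·ft: 1663/1.356 = 1230 lb·ft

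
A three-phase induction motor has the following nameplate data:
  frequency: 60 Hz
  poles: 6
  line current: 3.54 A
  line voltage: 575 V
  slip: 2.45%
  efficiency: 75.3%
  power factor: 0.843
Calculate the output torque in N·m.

P_in = √3·V·I·cosφ = 1.732 × 575 × 3.54 × 0.843 = 2972 W
P_out = η·P_in = 0.753 × 2972 = 2238 W
n_s = 120×60/6 = 1200 rpm; n = 1200×(1−0.0245) = 1171 rpm
ω = 2π×1171/60 = 122.6 rad/s
τ = P_out/ω = 2238/122.6 = 18.3 N·m

18.3 N·m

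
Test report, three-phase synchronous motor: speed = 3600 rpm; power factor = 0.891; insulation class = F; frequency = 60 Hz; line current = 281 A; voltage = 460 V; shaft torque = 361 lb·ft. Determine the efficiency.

τ = 361 lb·ft × 1.356 = 489.5 N·m
ω = 2π × 3600/60 = 377 rad/s; P_out = τω = 489.5 × 377 = 184542 W
P_in = √3·V_L·I_L·cosφ = 1.732 × 460 × 281 × 0.891 = 199476 W
η = P_out / P_in = 184542 / 199476 = 0.925 = 92.5%

92.5 %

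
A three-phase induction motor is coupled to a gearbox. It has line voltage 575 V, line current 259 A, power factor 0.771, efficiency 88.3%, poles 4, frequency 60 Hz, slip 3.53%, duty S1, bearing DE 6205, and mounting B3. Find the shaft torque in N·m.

966 N·m

P_in = √3·V·I·cosφ = 1.732 × 575 × 259 × 0.771 = 198870 W
P_out = η·P_in = 0.883 × 198870 = 175602 W
n_s = 120×60/4 = 1800 rpm; n = 1800×(1−0.0353) = 1736 rpm
ω = 2π×1736/60 = 181.8 rad/s
τ = P_out/ω = 175602/181.8 = 966 N·m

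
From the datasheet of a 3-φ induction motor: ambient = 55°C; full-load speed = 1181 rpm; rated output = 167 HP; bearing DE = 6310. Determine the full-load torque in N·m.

P_out = 167 × 746 = 124582 W
ω = 2π × 1181/60 = 123.7 rad/s
τ = P_out/ω = 124582/123.7 = 1010 N·m

1010 N·m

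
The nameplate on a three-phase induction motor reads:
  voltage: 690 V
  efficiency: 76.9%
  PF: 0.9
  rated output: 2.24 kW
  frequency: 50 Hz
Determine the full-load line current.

P_out = 2.24 kW = 2240 W
P_in = P_out / η = 2240 / 0.769 = 2913 W
I_L = P_in / (√3·V_L·cosφ) = 2913 / (1.732 × 690 × 0.9) = 2.71 A

2.71 A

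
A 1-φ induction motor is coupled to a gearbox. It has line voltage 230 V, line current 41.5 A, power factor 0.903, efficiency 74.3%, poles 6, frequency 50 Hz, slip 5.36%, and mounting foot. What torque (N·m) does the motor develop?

P_in = V·I·cosφ = 230 × 41.5 × 0.903 = 8619 W
P_out = η·P_in = 0.743 × 8619 = 6404 W
n_s = 120×50/6 = 1000 rpm; n = 1000×(1−0.0536) = 946 rpm
ω = 2π×946/60 = 99.06 rad/s
τ = P_out/ω = 6404/99.06 = 64.6 N·m

64.6 N·m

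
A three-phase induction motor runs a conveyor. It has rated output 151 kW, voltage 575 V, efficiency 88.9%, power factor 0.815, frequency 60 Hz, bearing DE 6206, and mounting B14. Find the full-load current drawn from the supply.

209 A

P_out = 151 kW = 151000 W
P_in = P_out / η = 151000 / 0.889 = 169854 W
I_L = P_in / (√3·V_L·cosφ) = 169854 / (1.732 × 575 × 0.815) = 209 A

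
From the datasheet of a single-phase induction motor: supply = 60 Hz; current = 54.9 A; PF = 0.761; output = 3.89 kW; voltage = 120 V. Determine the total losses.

1.12 kW

P_in = V·I·cosφ = 120×54.9×0.761 = 5013 W
P_out = 3890 W
Losses = P_in − P_out = 5013 − 3890 = 1123 W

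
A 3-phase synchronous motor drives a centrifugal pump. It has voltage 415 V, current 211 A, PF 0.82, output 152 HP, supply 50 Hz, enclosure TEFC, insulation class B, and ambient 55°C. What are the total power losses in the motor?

11 kW

P_in = √3·V·I·cosφ = 1.732×415×211×0.82 = 124363 W
P_out = 152×746 = 113392 W
Losses = P_in − P_out = 124363 − 113392 = 10971 W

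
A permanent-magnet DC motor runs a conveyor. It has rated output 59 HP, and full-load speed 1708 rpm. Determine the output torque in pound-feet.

P_out = 59 × 746 = 44014 W
ω = 2π × 1708/60 = 178.9 rad/s
τ = P_out/ω = 44014/178.9 = 246 N·m
In lb·ft: 246/1.356 = 181 lb·ft

181 lb·ft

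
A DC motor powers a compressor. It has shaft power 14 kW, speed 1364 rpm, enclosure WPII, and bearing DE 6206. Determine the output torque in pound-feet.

72.3 lb·ft

ω = 2π × 1364/60 = 142.8 rad/s
τ = P/ω = 14000/142.8 = 98.04 N·m
In lb·ft: 98.04/1.356 = 72.3 lb·ft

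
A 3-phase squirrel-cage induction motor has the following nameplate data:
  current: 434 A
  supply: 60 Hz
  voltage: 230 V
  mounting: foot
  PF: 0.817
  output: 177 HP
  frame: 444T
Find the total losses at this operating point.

9.21 kW

P_in = √3·V·I·cosφ = 1.732×230×434×0.817 = 141250 W
P_out = 177×746 = 132042 W
Losses = P_in − P_out = 141250 − 132042 = 9208 W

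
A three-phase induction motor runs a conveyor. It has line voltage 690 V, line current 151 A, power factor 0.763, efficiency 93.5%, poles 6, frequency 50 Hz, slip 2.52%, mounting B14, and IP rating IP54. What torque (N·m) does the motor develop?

1260 N·m

P_in = √3·V·I·cosφ = 1.732 × 690 × 151 × 0.763 = 137689 W
P_out = η·P_in = 0.935 × 137689 = 128739 W
n_s = 120×50/6 = 1000 rpm; n = 1000×(1−0.0252) = 975 rpm
ω = 2π×975/60 = 102.1 rad/s
τ = P_out/ω = 128739/102.1 = 1260 N·m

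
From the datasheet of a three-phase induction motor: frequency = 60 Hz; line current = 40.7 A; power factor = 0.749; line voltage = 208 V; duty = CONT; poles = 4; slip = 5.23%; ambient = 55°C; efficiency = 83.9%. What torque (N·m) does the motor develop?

51.6 N·m

P_in = √3·V·I·cosφ = 1.732 × 208 × 40.7 × 0.749 = 10982 W
P_out = η·P_in = 0.839 × 10982 = 9214 W
n_s = 120×60/4 = 1800 rpm; n = 1800×(1−0.0523) = 1706 rpm
ω = 2π×1706/60 = 178.7 rad/s
τ = P_out/ω = 9214/178.7 = 51.6 N·m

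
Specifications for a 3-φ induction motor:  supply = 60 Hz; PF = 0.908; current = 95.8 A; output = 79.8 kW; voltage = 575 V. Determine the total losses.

6.83 kW

P_in = √3·V·I·cosφ = 1.732×575×95.8×0.908 = 86630 W
P_out = 79800 W
Losses = P_in − P_out = 86630 − 79800 = 6830 W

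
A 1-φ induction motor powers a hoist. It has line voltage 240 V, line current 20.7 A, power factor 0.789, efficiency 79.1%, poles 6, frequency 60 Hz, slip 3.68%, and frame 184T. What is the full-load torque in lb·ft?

P_in = V·I·cosφ = 240 × 20.7 × 0.789 = 3920 W
P_out = η·P_in = 0.791 × 3920 = 3101 W
n_s = 120×60/6 = 1200 rpm; n = 1200×(1−0.0368) = 1156 rpm
ω = 2π×1156/60 = 121.1 rad/s
τ = P_out/ω = 3101/121.1 = 25.61 N·m
In lb·ft: 25.61/1.356 = 18.9 lb·ft

18.9 lb·ft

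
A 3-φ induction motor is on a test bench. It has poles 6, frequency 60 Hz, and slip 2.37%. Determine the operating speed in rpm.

n_s = 120f/p = 120×60/6 = 1200 rpm
n = n_s(1 − s) = 1200 × (1 − 0.0237) = 1172 rpm

1172 rpm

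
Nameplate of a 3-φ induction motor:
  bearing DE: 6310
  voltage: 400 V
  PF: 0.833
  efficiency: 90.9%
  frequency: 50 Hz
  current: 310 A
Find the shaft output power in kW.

P_in = √3·V·I·cosφ = 1.732 × 400 × 310 × 0.833 = 178902 W
P_out = η·P_in = 0.909 × 178902 = 162622 W

163 kW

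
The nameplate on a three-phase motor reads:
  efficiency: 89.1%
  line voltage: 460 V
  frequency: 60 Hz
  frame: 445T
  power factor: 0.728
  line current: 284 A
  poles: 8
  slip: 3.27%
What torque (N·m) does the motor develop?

P_in = √3·V·I·cosφ = 1.732 × 460 × 284 × 0.728 = 164723 W
P_out = η·P_in = 0.891 × 164723 = 146768 W
n_s = 120×60/8 = 900 rpm; n = 900×(1−0.0327) = 871 rpm
ω = 2π×871/60 = 91.21 rad/s
τ = P_out/ω = 146768/91.21 = 1610 N·m

1610 N·m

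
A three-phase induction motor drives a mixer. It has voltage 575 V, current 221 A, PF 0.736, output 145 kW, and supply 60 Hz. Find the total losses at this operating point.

17 kW

P_in = √3·V·I·cosφ = 1.732×575×221×0.736 = 161989 W
P_out = 145000 W
Losses = P_in − P_out = 161989 − 145000 = 16989 W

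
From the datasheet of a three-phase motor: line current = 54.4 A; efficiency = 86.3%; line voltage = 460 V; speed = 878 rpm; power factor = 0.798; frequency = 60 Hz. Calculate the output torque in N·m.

P_in = √3·V·I·cosφ = 1.732 × 460 × 54.4 × 0.798 = 34587 W
P_out = η·P_in = 0.863 × 34587 = 29849 W
n = 878 rpm
ω = 2π×878/60 = 91.94 rad/s
τ = P_out/ω = 29849/91.94 = 325 N·m

325 N·m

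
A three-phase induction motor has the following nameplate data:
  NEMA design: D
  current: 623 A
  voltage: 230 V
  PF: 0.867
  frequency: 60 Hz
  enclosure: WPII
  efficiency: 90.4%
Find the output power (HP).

P_in = √3·V·I·cosφ = 1.732 × 230 × 623 × 0.867 = 215171 W
P_out = η·P_in = 0.904 × 215171 = 194515 W
= 194515/746 = 261 HP

261 HP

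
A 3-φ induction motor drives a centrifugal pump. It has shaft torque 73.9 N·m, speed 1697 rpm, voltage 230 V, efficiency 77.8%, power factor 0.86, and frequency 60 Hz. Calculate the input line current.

49.3 A

ω = 2π×1697/60 = 177.7 rad/s; P_out = τω = 73.9 × 177.7 = 13132 W
P_in = P_out / η = 13132 / 0.778 = 16879 W
I_L = P_in / (√3·V_L·cosφ) = 16879 / (1.732 × 230 × 0.86) = 49.3 A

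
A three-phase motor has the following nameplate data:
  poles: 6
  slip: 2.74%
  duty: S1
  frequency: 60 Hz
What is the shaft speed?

n_s = 120f/p = 120×60/6 = 1200 rpm
n = n_s(1 − s) = 1200 × (1 − 0.0274) = 1167 rpm

1167 rpm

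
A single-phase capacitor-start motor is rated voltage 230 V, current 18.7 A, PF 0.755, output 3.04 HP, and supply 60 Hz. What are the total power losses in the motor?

P_in = V·I·cosφ = 230×18.7×0.755 = 3247 W
P_out = 3.04×746 = 2268 W
Losses = P_in − P_out = 3247 − 2268 = 979 W

979 W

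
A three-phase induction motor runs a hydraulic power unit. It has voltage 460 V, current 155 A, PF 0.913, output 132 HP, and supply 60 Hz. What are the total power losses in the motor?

14300 W

P_in = √3·V·I·cosφ = 1.732×460×155×0.913 = 112748 W
P_out = 132×746 = 98472 W
Losses = P_in − P_out = 112748 − 98472 = 14276 W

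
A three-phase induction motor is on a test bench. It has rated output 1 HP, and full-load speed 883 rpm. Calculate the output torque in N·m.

P_out = 1 × 746 = 746 W
ω = 2π × 883/60 = 92.47 rad/s
τ = P_out/ω = 746/92.47 = 8.07 N·m

8.07 N·m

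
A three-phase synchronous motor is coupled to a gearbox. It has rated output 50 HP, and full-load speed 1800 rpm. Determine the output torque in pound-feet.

146 lb·ft

P_out = 50 × 746 = 37300 W
ω = 2π × 1800/60 = 188.5 rad/s
τ = P_out/ω = 37300/188.5 = 197.9 N·m
In lb·ft: 197.9/1.356 = 146 lb·ft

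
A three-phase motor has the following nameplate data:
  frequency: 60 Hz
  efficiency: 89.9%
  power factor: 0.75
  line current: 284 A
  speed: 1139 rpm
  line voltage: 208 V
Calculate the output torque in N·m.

578 N·m

P_in = √3·V·I·cosφ = 1.732 × 208 × 284 × 0.75 = 76735 W
P_out = η·P_in = 0.899 × 76735 = 68985 W
n = 1139 rpm
ω = 2π×1139/60 = 119.3 rad/s
τ = P_out/ω = 68985/119.3 = 578 N·m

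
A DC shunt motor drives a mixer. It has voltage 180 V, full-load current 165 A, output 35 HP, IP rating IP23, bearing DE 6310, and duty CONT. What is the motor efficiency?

P_out = 35 × 746 = 26110 W
P_in = V·I = 180 × 165 = 29700 W
η = P_out / P_in = 26110 / 29700 = 0.879 = 87.9%

87.9 %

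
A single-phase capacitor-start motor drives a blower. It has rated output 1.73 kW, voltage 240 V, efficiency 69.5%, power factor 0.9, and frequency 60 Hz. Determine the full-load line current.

11.5 A

P_out = 1.73 kW = 1730 W
P_in = P_out / η = 1730 / 0.695 = 2489 W
I = P_in / (V·cosφ) = 2489 / (240 × 0.9) = 11.5 A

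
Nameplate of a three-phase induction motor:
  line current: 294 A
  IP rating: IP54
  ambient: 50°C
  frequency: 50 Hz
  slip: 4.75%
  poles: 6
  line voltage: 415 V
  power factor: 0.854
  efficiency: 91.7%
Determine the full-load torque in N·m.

1660 N·m

P_in = √3·V·I·cosφ = 1.732 × 415 × 294 × 0.854 = 180468 W
P_out = η·P_in = 0.917 × 180468 = 165489 W
n_s = 120×50/6 = 1000 rpm; n = 1000×(1−0.0475) = 953 rpm
ω = 2π×953/60 = 99.8 rad/s
τ = P_out/ω = 165489/99.8 = 1660 N·m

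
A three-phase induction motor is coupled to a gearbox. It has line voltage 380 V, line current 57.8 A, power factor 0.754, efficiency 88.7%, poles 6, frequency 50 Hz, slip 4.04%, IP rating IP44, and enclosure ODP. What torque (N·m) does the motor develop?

253 N·m

P_in = √3·V·I·cosφ = 1.732 × 380 × 57.8 × 0.754 = 28683 W
P_out = η·P_in = 0.887 × 28683 = 25442 W
n_s = 120×50/6 = 1000 rpm; n = 1000×(1−0.0404) = 960 rpm
ω = 2π×960/60 = 100.5 rad/s
τ = P_out/ω = 25442/100.5 = 253 N·m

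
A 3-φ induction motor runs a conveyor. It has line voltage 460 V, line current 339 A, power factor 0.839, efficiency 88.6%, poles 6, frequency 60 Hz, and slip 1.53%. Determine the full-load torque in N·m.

1620 N·m

P_in = √3·V·I·cosφ = 1.732 × 460 × 339 × 0.839 = 226604 W
P_out = η·P_in = 0.886 × 226604 = 200771 W
n_s = 120×60/6 = 1200 rpm; n = 1200×(1−0.0153) = 1182 rpm
ω = 2π×1182/60 = 123.8 rad/s
τ = P_out/ω = 200771/123.8 = 1620 N·m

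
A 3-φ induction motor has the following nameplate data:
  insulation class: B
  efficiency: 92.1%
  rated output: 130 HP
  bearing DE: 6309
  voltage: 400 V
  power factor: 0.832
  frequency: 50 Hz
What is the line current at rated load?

183 A

P_out = 130 × 746 = 96980 W
P_in = P_out / η = 96980 / 0.921 = 105299 W
I_L = P_in / (√3·V_L·cosφ) = 105299 / (1.732 × 400 × 0.832) = 183 A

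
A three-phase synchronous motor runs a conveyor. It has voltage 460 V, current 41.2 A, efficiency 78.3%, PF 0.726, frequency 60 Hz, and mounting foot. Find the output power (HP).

25 HP

P_in = √3·V·I·cosφ = 1.732 × 460 × 41.2 × 0.726 = 23831 W
P_out = η·P_in = 0.783 × 23831 = 18660 W
= 18660/746 = 25 HP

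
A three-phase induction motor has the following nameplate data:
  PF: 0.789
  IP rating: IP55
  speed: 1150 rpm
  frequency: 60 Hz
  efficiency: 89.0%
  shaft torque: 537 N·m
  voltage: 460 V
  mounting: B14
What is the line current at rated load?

ω = 2π×1150/60 = 120.4 rad/s; P_out = τω = 537 × 120.4 = 64655 W
P_in = P_out / η = 64655 / 0.890 = 72646 W
I_L = P_in / (√3·V_L·cosφ) = 72646 / (1.732 × 460 × 0.789) = 116 A

116 A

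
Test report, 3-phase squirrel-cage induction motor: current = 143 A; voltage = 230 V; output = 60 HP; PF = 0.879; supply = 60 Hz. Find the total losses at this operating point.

P_in = √3·V·I·cosφ = 1.732×230×143×0.879 = 50073 W
P_out = 60×746 = 44760 W
Losses = P_in − P_out = 50073 − 44760 = 5313 W

5310 W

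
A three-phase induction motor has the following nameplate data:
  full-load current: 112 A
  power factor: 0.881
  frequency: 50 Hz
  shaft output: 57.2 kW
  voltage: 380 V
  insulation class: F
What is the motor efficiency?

88.1 %

P_out = 57.2 kW = 57200 W
P_in = √3·V_L·I_L·cosφ = 1.732 × 380 × 112 × 0.881 = 64942 W
η = P_out / P_in = 57200 / 64942 = 0.881 = 88.1%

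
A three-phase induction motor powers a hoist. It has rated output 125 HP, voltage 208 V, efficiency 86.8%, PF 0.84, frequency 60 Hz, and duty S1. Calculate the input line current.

355 A

P_out = 125 × 746 = 93250 W
P_in = P_out / η = 93250 / 0.868 = 107431 W
I_L = P_in / (√3·V_L·cosφ) = 107431 / (1.732 × 208 × 0.84) = 355 A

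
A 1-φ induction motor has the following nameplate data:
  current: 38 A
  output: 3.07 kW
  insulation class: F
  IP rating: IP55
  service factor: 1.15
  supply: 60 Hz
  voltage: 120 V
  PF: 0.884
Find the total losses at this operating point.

P_in = V·I·cosφ = 120×38×0.884 = 4031 W
P_out = 3070 W
Losses = P_in − P_out = 4031 − 3070 = 961 W

961 W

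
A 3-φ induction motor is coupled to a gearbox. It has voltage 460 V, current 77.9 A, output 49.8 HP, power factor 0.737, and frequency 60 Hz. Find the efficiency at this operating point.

P_out = 49.8 × 746 = 37151 W
P_in = √3·V_L·I_L·cosφ = 1.732 × 460 × 77.9 × 0.737 = 45742 W
η = P_out / P_in = 37151 / 45742 = 0.812 = 81.2%

81.2 %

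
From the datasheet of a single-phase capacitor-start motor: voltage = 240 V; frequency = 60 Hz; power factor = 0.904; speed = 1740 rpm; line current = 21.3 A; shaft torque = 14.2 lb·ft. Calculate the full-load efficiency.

τ = 14.2 lb·ft × 1.356 = 19.26 N·m
ω = 2π × 1740/60 = 182.2 rad/s; P_out = τω = 19.26 × 182.2 = 3509 W
P_in = V·I·cosφ = 240 × 21.3 × 0.904 = 4621 W
η = P_out / P_in = 3509 / 4621 = 0.759 = 75.9%

75.9 %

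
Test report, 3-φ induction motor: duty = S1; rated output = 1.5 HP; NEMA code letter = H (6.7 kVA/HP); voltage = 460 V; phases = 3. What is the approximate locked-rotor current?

12.6 A

S_LR = 6.7 × 1.5 = 10.05 kVA
I_LR = S_LR/(√3·V_L) = 10050/(1.732×460) = 12.6 A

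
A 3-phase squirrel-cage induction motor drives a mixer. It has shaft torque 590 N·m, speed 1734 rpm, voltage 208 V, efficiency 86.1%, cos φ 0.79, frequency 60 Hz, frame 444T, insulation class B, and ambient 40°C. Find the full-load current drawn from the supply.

ω = 2π×1734/60 = 181.6 rad/s; P_out = τω = 590 × 181.6 = 107144 W
P_in = P_out / η = 107144 / 0.861 = 124441 W
I_L = P_in / (√3·V_L·cosφ) = 124441 / (1.732 × 208 × 0.79) = 437 A

437 A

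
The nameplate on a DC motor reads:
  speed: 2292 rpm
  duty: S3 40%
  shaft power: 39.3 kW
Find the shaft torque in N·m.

164 N·m

ω = 2π × 2292/60 = 240 rad/s
τ = P/ω = 39300/240 = 164 N·m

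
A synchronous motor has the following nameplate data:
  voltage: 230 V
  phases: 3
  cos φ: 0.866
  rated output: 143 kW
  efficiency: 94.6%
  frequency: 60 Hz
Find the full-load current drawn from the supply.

P_out = 143 kW = 143000 W
P_in = P_out / η = 143000 / 0.946 = 151163 W
I_L = P_in / (√3·V_L·cosφ) = 151163 / (1.732 × 230 × 0.866) = 438 A

438 A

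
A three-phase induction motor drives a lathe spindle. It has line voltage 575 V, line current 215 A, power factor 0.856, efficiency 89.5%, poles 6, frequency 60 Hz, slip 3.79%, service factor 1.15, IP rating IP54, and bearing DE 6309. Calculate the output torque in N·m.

1360 N·m

P_in = √3·V·I·cosφ = 1.732 × 575 × 215 × 0.856 = 183285 W
P_out = η·P_in = 0.895 × 183285 = 164040 W
n_s = 120×60/6 = 1200 rpm; n = 1200×(1−0.0379) = 1155 rpm
ω = 2π×1155/60 = 121 rad/s
τ = P_out/ω = 164040/121 = 1360 N·m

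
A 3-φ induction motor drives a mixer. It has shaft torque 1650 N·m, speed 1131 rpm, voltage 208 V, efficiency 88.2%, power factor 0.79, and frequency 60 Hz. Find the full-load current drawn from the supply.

778 A

ω = 2π×1131/60 = 118.4 rad/s; P_out = τω = 1650 × 118.4 = 195360 W
P_in = P_out / η = 195360 / 0.882 = 221497 W
I_L = P_in / (√3·V_L·cosφ) = 221497 / (1.732 × 208 × 0.79) = 778 A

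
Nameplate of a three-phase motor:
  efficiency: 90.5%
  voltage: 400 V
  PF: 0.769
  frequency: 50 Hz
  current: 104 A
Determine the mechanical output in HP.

P_in = √3·V·I·cosφ = 1.732 × 400 × 104 × 0.769 = 55407 W
P_out = η·P_in = 0.905 × 55407 = 50143 W
= 50143/746 = 67.2 HP

67.2 HP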